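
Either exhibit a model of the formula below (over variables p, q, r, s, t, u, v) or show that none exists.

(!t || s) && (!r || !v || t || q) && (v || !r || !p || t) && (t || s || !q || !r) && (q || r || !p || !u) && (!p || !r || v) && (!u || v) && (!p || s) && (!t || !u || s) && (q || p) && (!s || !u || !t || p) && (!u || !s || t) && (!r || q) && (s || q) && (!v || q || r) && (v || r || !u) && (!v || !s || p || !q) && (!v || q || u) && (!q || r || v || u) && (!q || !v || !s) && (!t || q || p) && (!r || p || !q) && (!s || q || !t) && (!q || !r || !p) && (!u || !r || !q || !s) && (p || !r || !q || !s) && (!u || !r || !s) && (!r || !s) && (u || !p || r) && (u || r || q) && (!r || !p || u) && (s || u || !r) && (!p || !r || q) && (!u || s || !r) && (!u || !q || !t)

Branch on t: set t = false.
Branch on u: set u = true.
The clause (v) is unit, so v = true.
The clause (!s) is unit, so s = false.
The clause (!p) is unit, so p = false.
The clause (q) is unit, so q = true.
The clause (!r) is unit, so r = false.
Every clause now holds.

p ↦ false; q ↦ true; r ↦ false; s ↦ false; t ↦ false; u ↦ true; v ↦ true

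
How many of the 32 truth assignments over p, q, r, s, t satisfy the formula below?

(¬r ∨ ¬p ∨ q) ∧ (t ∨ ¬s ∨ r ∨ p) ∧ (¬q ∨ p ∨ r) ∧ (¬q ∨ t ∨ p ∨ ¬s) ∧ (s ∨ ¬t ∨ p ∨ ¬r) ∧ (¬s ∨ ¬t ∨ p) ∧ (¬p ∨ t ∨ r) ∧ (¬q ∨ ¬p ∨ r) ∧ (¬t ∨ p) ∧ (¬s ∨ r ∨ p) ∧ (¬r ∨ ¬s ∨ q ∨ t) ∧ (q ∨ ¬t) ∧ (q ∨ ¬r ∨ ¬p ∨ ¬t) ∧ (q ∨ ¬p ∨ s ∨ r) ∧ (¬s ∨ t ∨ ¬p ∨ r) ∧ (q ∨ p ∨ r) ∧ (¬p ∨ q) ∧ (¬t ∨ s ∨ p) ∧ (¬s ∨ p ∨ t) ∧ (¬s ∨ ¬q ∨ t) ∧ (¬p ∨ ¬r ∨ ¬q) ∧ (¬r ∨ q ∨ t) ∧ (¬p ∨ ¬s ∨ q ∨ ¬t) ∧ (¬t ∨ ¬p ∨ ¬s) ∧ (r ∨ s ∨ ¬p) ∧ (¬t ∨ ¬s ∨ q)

There are 2^5 = 32 truth assignments over (p, q, r, s, t).
Split on r. With r = True, the clauses containing r are satisfied and ¬r drops from the rest; 1 of the 2^4 = 16 assignments to the other variables satisfy what remains.
With r = False, by the same count on the reduced clause set, 0 assignments work.
(One model: p=F, q=T, r=T, s=F, t=F.)
Total: 1 + 0 = 1.

1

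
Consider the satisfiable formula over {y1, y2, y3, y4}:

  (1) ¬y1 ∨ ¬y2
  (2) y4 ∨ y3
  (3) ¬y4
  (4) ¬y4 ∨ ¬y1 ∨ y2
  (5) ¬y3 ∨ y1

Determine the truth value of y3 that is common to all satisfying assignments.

True

Suppose y3 = False.
Unit clause (y4) forces y4 = True.
That conflicts with the unit clause (¬y4).
So every satisfying assignment has y3 = True.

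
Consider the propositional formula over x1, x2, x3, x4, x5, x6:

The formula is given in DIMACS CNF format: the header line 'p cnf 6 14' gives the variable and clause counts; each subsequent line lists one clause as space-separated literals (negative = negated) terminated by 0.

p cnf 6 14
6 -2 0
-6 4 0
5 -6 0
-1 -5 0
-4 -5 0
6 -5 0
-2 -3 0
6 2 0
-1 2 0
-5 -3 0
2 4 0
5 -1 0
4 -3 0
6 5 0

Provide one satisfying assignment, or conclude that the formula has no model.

UNSATISFIABLE

Case x6 = True:
The clause (x4) is unit, so x4 = True.
The clause (x5) is unit, so x5 = True.
Now (¬x5) is unsatisfied and unit — conflict.
That branch fails; take x6 = False instead.
The clause (¬x2) is unit, so x2 = False.
Now (x2) is unsatisfied and unit — conflict.
Either choice for x6 ends in contradiction.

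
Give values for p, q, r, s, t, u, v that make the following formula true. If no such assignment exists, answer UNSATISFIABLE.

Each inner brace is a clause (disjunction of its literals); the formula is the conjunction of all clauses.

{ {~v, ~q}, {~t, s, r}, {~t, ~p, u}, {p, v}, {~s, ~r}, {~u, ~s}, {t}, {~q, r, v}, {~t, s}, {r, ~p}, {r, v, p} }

The clause (t) is unit, so t = 1.
The clause (s) is unit, so s = 1.
The clause (~r) is unit, so r = 0.
The clause (~u) is unit, so u = 0.
The clause (~p) is unit, so p = 0.
The clause (v) is unit, so v = 1.
The clause (~q) is unit, so q = 0.
This assignment satisfies each clause.

p ↦ 0,  q ↦ 0,  r ↦ 0,  s ↦ 1,  t ↦ 1,  u ↦ 0,  v ↦ 1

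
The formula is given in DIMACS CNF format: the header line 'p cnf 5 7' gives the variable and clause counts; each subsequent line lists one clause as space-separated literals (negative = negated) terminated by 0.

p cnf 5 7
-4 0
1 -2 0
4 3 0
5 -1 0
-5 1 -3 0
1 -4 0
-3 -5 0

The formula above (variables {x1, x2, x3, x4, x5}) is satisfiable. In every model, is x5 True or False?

Suppose x5 = True.
From the singleton clause (¬x4), x4 = False.
From the singleton clause (x3), x3 = True.
But (¬x3) is also a unit clause — contradiction.
So every satisfying assignment has x5 = False.

False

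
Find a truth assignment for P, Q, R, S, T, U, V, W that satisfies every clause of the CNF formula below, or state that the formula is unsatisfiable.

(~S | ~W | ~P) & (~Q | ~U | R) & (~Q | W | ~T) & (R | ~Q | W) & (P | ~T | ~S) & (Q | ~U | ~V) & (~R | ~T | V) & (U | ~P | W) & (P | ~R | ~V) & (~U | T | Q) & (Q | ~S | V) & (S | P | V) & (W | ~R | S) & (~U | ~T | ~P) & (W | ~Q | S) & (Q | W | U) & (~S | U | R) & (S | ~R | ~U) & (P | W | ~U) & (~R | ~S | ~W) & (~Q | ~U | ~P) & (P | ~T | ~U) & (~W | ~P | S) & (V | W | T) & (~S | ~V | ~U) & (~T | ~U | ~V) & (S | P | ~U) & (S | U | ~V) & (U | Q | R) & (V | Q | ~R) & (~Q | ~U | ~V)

UNSATISFIABLE

Branch on S: set S = 0.
Branch on P: set P = 1.
From the singleton clause (~W), W = 0.
From the singleton clause (U), U = 1.
From the singleton clause (~R), R = 0.
From the singleton clause (~Q), Q = 0.
From the singleton clause (~V), V = 0.
From the singleton clause (T), T = 1.
But (~T) is also a unit clause — contradiction.
So P must be the other value — set P = 0.
From the singleton clause (V), V = 1.
From the singleton clause (~R), R = 0.
From the singleton clause (~U), U = 0.
But (U) is also a unit clause — contradiction.
Both values of P lead to a conflict.
So S must be the other value — set S = 1.
Branch on W: set W = 0.
Branch on Q: set Q = 0.
From the singleton clause (V), V = 1.
From the singleton clause (~U), U = 0.
But (U) is also a unit clause — contradiction.
So Q must be the other value — set Q = 1.
From the singleton clause (~T), T = 0.
From the singleton clause (R), R = 1.
From the singleton clause (V), V = 1.
From the singleton clause (P), P = 1.
From the singleton clause (U), U = 1.
But (~U) is also a unit clause — contradiction.
Both values of Q lead to a conflict.
So W must be the other value — set W = 1.
From the singleton clause (~P), P = 0.
From the singleton clause (~T), T = 0.
From the singleton clause (~R), R = 0.
From the singleton clause (U), U = 1.
From the singleton clause (~Q), Q = 0.
But (Q) is also a unit clause — contradiction.
Both values of W lead to a conflict.
Both values of S lead to a conflict.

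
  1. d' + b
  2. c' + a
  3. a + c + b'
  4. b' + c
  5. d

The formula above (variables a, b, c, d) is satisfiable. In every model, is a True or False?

True

Suppose a = 0.
(c') alone gives c = 0.
(b') alone gives b = 0.
(d') alone gives d = 0.
Now (d) is unsatisfied and unit — conflict.
So every satisfying assignment has a = True.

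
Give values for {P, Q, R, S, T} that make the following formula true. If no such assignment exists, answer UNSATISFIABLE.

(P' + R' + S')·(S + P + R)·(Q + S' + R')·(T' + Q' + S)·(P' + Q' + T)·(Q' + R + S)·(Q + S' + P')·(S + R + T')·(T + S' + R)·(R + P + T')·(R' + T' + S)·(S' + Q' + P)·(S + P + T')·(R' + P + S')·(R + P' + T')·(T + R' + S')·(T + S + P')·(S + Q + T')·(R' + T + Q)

Try P = 0.
Try S = 0.
The clause (R) is unit, so R = 1.
The clause (T') is unit, so T = 0.
The clause (Q) is unit, so Q = 1.
All clauses are satisfied.

P ↦ 0,  Q ↦ 1,  R ↦ 1,  S ↦ 0,  T ↦ 0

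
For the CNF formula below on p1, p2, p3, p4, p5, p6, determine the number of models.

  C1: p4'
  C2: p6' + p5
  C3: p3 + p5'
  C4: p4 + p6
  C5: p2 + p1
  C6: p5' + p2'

1

There are 2^6 = 64 truth assignments over (p1, p2, p3, p4, p5, p6).
Split on p3. With p3 = 1, the clauses containing p3 are satisfied and p3' drops from the rest; 1 of the 2^5 = 32 assignments to the other variables satisfy what remains.
With p3 = 0, by the same count on the reduced clause set, 0 assignments work.
(One model: p1=T, p2=F, p3=T, p4=F, p5=T, p6=T.)
Total: 1 + 0 = 1.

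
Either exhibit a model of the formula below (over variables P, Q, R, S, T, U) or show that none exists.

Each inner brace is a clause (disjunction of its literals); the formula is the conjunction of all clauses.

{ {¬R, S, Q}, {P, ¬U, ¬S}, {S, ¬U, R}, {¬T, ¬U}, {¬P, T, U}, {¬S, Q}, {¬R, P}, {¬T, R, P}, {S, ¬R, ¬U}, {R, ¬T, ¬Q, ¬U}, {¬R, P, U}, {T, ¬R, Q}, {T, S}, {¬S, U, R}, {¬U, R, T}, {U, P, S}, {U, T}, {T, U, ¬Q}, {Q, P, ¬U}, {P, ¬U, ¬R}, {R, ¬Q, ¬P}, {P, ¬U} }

Case T = True:
The clause (¬U) is unit, so U = False.
Case S = False:
The clause (P) is unit, so P = True.
Case R = False:
The clause (¬Q) is unit, so Q = False.
All clauses are satisfied.

P: True; Q: False; R: False; S: False; T: True; U: False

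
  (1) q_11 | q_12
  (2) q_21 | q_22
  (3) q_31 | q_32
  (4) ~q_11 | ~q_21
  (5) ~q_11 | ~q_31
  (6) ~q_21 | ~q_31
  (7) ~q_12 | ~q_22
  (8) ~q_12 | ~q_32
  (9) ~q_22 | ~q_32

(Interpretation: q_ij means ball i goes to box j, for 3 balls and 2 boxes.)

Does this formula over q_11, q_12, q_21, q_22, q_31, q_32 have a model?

No, unsatisfiable

Suppose q_11 = 1.
(~q_21) alone gives q_21 = 0.
(q_22) alone gives q_22 = 1.
(~q_31) alone gives q_31 = 0.
(q_32) alone gives q_32 = 1.
But (~q_32) is also a unit clause — contradiction.
That branch fails; take q_11 = 0 instead.
(q_12) alone gives q_12 = 1.
(~q_22) alone gives q_22 = 0.
(q_21) alone gives q_21 = 1.
(~q_31) alone gives q_31 = 0.
(q_32) alone gives q_32 = 1.
But (~q_32) is also a unit clause — contradiction.
Both values of q_11 lead to a conflict.
No assignment satisfies every clause.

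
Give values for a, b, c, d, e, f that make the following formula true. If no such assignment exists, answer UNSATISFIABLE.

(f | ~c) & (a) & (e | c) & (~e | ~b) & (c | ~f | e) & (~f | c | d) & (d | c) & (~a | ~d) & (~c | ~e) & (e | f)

a ↦ 1, b ↦ 0, c ↦ 1, d ↦ 0, e ↦ 0, f ↦ 1

The clause (a) is unit, so a = 1.
The clause (~d) is unit, so d = 0.
The clause (c) is unit, so c = 1.
The clause (f) is unit, so f = 1.
The clause (~e) is unit, so e = 0.
Every clause is now satisfied; b is unconstrained.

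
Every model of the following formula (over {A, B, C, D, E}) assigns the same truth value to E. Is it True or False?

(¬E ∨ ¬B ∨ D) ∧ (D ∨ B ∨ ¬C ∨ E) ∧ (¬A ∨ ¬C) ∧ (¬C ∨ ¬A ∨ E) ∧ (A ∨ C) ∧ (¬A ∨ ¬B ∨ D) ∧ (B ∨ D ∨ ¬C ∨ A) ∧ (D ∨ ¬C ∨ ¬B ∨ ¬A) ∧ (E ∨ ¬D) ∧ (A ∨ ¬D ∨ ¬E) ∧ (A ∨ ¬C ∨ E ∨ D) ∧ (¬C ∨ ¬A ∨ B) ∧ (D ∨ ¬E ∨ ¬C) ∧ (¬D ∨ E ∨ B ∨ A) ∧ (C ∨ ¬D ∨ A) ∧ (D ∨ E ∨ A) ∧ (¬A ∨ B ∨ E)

True

Suppose E = False.
Unit clause (¬D) forces D = False.
Unit clause (A) forces A = True.
Unit clause (¬C) forces C = False.
Unit clause (¬B) forces B = False.
That conflicts with the unit clause (B).
So every satisfying assignment has E = True.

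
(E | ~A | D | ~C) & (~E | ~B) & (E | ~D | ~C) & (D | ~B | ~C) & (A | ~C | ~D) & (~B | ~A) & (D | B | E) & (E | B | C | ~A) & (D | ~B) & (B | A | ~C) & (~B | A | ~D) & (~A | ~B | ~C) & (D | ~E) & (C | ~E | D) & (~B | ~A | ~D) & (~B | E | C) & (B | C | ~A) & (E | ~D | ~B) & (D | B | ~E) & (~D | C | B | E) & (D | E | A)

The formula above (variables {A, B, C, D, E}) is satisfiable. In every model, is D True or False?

Suppose D = 0.
The clause (~B) is unit, so B = 0.
The clause (E) is unit, so E = 1.
That conflicts with the unit clause (~E).
So every satisfying assignment has D = True.

True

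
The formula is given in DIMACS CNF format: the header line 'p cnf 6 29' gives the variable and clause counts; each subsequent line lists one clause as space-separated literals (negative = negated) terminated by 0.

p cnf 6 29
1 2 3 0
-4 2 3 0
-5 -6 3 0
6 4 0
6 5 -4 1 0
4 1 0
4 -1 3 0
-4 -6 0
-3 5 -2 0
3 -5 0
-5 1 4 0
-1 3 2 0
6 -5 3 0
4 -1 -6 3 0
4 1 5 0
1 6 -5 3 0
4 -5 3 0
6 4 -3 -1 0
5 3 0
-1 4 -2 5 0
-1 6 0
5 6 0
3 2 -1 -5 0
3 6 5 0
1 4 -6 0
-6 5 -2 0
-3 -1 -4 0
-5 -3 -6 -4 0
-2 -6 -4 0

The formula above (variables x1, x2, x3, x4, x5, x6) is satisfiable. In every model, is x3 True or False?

Suppose x3 = False.
The clause (¬x5) is unit, so x5 = False.
But (x5) is also a unit clause — contradiction.
So every satisfying assignment has x3 = True.

True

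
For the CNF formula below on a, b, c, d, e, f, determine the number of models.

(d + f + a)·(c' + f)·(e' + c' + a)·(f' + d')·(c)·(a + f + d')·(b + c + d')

There are 2^6 = 64 truth assignments over (a, b, c, d, e, f).
Split on f. With f = 1, the clauses containing f are satisfied and f' drops from the rest; 6 of the 2^5 = 32 assignments to the other variables satisfy what remains.
With f = 0, by the same count on the reduced clause set, 0 assignments work.
Total: 6 + 0 = 6.

6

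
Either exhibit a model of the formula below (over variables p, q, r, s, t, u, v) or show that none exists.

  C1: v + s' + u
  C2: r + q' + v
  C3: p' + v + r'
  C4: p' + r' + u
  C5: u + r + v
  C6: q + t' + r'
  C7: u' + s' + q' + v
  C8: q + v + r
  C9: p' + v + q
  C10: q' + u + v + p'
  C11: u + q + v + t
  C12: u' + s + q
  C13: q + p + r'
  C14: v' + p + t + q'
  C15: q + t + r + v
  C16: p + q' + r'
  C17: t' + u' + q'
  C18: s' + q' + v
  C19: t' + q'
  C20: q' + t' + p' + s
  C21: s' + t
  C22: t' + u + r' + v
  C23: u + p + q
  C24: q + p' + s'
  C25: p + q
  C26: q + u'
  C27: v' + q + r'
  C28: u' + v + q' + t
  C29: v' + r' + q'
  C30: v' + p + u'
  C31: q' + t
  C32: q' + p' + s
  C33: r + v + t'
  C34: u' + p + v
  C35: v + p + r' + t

Case t = 0:
Unit clause (s') forces s = 0.
Unit clause (q') forces q = 0.
Unit clause (u') forces u = 0.
Unit clause (v) forces v = 1.
Unit clause (p) forces p = 1.
Unit clause (r') forces r = 0.
This assignment satisfies each clause.

p=1, q=0, r=0, s=0, t=0, u=0, v=1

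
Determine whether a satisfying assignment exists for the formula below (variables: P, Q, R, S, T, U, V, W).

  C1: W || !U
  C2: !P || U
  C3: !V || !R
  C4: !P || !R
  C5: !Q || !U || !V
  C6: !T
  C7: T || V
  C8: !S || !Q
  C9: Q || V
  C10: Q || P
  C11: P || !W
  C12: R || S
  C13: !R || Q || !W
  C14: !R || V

From the singleton clause (!T), T = false.
From the singleton clause (V), V = true.
From the singleton clause (!R), R = false.
From the singleton clause (S), S = true.
From the singleton clause (!Q), Q = false.
From the singleton clause (P), P = true.
From the singleton clause (U), U = true.
From the singleton clause (W), W = true.
All clauses are satisfied.
A satisfying assignment: P ↦ true; Q ↦ false; R ↦ false; S ↦ true; T ↦ false; U ↦ true; V ↦ true; W ↦ true.

Yes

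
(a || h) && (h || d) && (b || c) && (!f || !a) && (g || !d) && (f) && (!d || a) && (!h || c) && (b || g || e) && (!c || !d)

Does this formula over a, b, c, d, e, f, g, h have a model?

Yes

From the singleton clause (f), f = true.
From the singleton clause (!a), a = false.
From the singleton clause (h), h = true.
From the singleton clause (!d), d = false.
From the singleton clause (c), c = true.
Suppose b = true.
All clauses hold; e, g can take either value.
A satisfying assignment: a=false; b=true; c=true; d=false; e=false; f=true; g=false; h=true.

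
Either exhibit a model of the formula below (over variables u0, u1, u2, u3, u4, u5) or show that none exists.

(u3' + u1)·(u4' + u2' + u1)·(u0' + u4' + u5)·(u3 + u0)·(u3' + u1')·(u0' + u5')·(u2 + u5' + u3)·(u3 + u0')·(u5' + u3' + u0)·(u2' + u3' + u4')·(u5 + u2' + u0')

UNSATISFIABLE

Branch on u3: set u3 = 0.
(u0) alone gives u0 = 1.
Now (u0') is unsatisfied and unit — conflict.
Undo u3 and try u3 = 1.
(u1) alone gives u1 = 1.
Now (u1') is unsatisfied and unit — conflict.
Neither u3 = 1 nor u3 = 0 works.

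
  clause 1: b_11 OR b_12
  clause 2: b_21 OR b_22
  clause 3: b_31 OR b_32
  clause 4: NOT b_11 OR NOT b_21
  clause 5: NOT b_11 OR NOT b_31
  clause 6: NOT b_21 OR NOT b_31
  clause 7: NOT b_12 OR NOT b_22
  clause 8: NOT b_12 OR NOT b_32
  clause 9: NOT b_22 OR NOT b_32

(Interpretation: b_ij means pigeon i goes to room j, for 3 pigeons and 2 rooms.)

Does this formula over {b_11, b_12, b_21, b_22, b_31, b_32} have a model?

Case b_11 = true:
The clause (NOT b_21) is unit, so b_21 = false.
The clause (b_22) is unit, so b_22 = true.
The clause (NOT b_31) is unit, so b_31 = false.
The clause (b_32) is unit, so b_32 = true.
But (NOT b_32) is also a unit clause — contradiction.
Undo b_11 and try b_11 = false.
The clause (b_12) is unit, so b_12 = true.
The clause (NOT b_22) is unit, so b_22 = false.
The clause (b_21) is unit, so b_21 = true.
The clause (NOT b_31) is unit, so b_31 = false.
The clause (b_32) is unit, so b_32 = true.
But (NOT b_32) is also a unit clause — contradiction.
Both values of b_11 lead to a conflict.
No assignment satisfies every clause.

Unsatisfiable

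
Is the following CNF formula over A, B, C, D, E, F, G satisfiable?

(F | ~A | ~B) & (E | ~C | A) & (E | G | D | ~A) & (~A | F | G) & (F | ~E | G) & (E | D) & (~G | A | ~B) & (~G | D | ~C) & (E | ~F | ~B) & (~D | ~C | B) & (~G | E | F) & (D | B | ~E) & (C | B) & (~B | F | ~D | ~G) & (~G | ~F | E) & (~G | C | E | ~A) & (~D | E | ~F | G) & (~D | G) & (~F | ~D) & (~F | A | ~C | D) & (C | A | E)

Try E = 1.
Try F = 1.
From the singleton clause (~D), D = 0.
From the singleton clause (B), B = 1.
Try G = 0.
Try A = 0.
From the singleton clause (~C), C = 0.
Every clause now holds.
A satisfying assignment: A=0, B=1, C=0, D=0, E=1, F=1, G=0.

Satisfiable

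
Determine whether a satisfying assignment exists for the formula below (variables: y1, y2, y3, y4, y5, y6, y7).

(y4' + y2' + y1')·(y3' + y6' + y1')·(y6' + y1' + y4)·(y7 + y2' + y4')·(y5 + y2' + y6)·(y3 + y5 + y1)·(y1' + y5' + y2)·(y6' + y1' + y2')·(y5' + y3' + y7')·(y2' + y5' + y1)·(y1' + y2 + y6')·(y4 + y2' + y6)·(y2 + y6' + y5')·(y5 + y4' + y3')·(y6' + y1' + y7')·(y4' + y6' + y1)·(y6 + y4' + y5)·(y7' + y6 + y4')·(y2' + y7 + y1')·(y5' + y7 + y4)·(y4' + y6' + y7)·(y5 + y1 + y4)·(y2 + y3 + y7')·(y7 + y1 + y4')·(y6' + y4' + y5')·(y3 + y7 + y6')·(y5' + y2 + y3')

Yes, satisfiable

Try y4 = 0.
Try y6 = 0.
(y2') alone gives y2 = 0.
Try y1 = 1.
(y5') alone gives y5 = 0.
Try y3 = 1.
All clauses hold; y7 can take either value.
A satisfying assignment: y1 ↦ 1,  y2 ↦ 0,  y3 ↦ 1,  y4 ↦ 0,  y5 ↦ 0,  y6 ↦ 0,  y7 ↦ 0.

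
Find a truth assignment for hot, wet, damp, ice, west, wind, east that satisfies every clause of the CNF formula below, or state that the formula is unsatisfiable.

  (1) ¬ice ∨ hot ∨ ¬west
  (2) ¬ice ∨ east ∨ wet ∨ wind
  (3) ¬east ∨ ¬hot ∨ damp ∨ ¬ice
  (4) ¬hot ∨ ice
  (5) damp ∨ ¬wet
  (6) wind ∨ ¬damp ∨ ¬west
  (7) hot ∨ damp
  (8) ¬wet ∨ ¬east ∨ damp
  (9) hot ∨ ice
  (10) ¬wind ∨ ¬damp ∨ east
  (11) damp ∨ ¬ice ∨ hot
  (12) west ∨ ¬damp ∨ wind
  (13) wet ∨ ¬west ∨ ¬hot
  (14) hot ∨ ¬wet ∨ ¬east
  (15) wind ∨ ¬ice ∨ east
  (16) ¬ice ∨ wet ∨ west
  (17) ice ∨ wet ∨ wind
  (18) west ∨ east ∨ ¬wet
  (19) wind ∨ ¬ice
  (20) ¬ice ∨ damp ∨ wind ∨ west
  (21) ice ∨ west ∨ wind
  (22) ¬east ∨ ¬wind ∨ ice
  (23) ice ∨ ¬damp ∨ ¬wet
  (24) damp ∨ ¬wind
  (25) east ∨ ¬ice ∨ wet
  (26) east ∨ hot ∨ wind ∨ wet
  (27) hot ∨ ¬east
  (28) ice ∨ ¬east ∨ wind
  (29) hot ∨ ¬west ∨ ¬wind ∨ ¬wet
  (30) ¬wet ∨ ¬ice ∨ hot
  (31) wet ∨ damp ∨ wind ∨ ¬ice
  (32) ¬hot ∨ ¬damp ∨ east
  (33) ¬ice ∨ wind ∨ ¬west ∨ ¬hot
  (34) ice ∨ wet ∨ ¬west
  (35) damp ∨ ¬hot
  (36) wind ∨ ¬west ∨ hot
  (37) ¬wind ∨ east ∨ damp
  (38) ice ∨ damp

hot=True, wet=True, damp=True, ice=True, west=False, wind=True, east=True

Branch on hot: set hot = True.
(ice) alone gives ice = True.
(wind) alone gives wind = True.
(damp) alone gives damp = True.
(east) alone gives east = True.
Branch on wet: set wet = True.
All clauses hold; west can take either value.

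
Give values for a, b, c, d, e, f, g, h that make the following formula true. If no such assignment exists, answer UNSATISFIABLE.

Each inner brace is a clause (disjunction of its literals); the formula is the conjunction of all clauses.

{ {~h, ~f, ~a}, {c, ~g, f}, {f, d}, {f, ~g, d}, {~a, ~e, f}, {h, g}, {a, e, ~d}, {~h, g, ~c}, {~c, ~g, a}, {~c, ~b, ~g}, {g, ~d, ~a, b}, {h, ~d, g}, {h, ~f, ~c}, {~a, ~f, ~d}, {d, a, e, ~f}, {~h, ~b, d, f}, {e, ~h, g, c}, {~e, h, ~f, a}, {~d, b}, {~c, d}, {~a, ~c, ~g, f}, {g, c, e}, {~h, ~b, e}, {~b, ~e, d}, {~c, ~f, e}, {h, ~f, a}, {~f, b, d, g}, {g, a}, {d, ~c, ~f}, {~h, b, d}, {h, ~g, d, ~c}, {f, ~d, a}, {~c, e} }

Try f = 1.
Try h = 0.
The clause (g) is unit, so g = 1.
The clause (~c) is unit, so c = 0.
The clause (a) is unit, so a = 1.
The clause (~d) is unit, so d = 0.
Try b = 0.
No clause remains; e is free.

a ↦ 1, b ↦ 0, c ↦ 0, d ↦ 0, e ↦ 0, f ↦ 1, g ↦ 1, h ↦ 0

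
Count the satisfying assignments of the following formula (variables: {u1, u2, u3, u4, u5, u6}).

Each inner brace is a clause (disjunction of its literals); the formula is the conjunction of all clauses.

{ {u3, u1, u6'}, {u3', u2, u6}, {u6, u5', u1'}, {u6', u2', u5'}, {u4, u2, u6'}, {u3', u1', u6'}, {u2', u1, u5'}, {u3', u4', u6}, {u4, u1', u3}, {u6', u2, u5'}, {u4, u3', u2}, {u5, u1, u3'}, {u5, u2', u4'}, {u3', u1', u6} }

There are 2^6 = 64 truth assignments over (u1, u2, u3, u4, u5, u6).
Split on u3. With u3 = 1, the clauses containing u3 are satisfied and u3' drops from the rest; 0 of the 2^5 = 32 assignments to the other variables satisfy what remains.
With u3 = 0, by the same count on the reduced clause set, 7 assignments work.
Total: 0 + 7 = 7.

7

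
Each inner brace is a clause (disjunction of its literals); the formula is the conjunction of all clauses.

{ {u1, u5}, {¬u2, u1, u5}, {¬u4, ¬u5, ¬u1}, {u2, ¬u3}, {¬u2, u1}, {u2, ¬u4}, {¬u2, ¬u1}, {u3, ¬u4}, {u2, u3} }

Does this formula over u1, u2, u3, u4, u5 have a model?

Branch on u1: set u1 = True.
(¬u2) alone gives u2 = False.
(¬u3) alone gives u3 = False.
Now (u3) is unsatisfied and unit — conflict.
So u1 must be the other value — set u1 = False.
(u5) alone gives u5 = True.
(¬u2) alone gives u2 = False.
(¬u3) alone gives u3 = False.
Now (u3) is unsatisfied and unit — conflict.
Both values of u1 lead to a conflict.
No assignment satisfies every clause.

Unsatisfiable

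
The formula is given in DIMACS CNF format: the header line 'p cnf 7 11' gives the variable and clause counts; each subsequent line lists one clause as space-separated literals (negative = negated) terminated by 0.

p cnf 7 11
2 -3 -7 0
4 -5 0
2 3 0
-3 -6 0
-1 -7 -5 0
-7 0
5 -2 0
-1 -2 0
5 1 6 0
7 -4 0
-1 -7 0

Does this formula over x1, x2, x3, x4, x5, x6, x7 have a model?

Satisfiable

(¬x7) alone gives x7 = False.
(¬x4) alone gives x4 = False.
(¬x5) alone gives x5 = False.
(¬x2) alone gives x2 = False.
(x3) alone gives x3 = True.
(¬x6) alone gives x6 = False.
(x1) alone gives x1 = True.
All clauses are satisfied.
A satisfying assignment: x1=True; x2=False; x3=True; x4=False; x5=False; x6=False; x7=False.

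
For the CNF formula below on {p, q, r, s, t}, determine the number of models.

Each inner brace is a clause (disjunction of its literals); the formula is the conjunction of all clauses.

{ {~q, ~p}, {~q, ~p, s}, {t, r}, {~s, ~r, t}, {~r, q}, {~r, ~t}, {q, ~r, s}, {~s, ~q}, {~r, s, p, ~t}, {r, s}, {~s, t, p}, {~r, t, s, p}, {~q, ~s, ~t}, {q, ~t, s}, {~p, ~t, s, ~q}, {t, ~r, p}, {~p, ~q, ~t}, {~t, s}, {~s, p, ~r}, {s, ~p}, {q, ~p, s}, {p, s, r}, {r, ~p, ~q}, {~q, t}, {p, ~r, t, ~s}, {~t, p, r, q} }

1

There are 2^5 = 32 truth assignments over (p, q, r, s, t).
Split on q. With q = 1, the clauses containing q are satisfied and ~q drops from the rest; 0 of the 2^4 = 16 assignments to the other variables satisfy what remains.
With q = 0, by the same count on the reduced clause set, 1 assignment works.
(One model: p=T, q=F, r=F, s=T, t=T.)
Total: 0 + 1 = 1.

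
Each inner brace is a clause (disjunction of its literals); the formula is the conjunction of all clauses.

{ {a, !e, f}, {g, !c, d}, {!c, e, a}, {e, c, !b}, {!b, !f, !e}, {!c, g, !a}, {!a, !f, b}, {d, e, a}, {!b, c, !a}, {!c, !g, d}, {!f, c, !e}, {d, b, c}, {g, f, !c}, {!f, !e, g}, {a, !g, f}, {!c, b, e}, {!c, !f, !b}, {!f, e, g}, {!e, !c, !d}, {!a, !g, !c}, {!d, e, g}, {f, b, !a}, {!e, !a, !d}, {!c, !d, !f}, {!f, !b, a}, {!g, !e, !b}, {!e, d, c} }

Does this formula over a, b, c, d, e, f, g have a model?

Yes, satisfiable

Case a = false:
Case e = false:
Unit clause (!c) forces c = false.
Unit clause (!b) forces b = false.
Unit clause (d) forces d = true.
Unit clause (g) forces g = true.
Unit clause (f) forces f = true.
This assignment satisfies each clause.
A satisfying assignment: a=false; b=false; c=false; d=true; e=false; f=true; g=true.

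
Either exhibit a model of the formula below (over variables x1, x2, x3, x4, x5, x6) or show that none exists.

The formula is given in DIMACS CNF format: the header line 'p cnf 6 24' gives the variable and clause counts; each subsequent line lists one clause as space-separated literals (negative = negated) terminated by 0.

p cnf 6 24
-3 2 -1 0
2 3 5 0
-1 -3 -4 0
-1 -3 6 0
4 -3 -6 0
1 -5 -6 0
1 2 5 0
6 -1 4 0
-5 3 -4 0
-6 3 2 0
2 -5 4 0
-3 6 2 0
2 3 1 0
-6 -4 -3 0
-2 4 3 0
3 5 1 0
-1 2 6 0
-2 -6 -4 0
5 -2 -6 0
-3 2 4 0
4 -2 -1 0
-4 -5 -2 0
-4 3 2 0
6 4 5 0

x1 ↦ True, x2 ↦ True, x3 ↦ False, x4 ↦ True, x5 ↦ False, x6 ↦ False

Case x3 = False:
Case x2 = True:
The clause (x4) is unit, so x4 = True.
The clause (¬x5) is unit, so x5 = False.
The clause (x1) is unit, so x1 = True.
The clause (¬x6) is unit, so x6 = False.
All clauses are satisfied.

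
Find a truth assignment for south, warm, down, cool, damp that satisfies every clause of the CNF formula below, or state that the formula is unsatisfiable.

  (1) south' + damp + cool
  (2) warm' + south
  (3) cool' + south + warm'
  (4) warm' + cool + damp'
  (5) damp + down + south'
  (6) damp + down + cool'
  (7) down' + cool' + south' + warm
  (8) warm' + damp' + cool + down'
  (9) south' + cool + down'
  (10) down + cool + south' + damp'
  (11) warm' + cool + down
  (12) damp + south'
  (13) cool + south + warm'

south: 0; warm: 0; down: 1; cool: 1; damp: 0

Case warm = 0:
Case damp = 0:
(south') alone gives south = 0.
Case down = 1:
Every clause is now satisfied; cool is unconstrained.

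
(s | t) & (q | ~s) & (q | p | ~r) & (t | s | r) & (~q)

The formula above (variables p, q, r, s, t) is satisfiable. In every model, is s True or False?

False

Suppose s = 1.
Unit clause (q) forces q = 1.
Now (~q) is unsatisfied and unit — conflict.
So every satisfying assignment has s = False.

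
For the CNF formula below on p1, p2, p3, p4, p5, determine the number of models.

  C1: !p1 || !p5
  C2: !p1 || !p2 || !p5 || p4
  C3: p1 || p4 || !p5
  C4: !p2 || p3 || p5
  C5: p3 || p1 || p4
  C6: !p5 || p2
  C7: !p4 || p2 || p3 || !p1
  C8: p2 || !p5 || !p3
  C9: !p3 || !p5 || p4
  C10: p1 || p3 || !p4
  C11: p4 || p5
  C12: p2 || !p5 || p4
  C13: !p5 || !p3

There are 2^5 = 32 truth assignments over (p1, p2, p3, p4, p5).
Split on p1. With p1 = true, the clauses containing p1 are satisfied and !p1 drops from the rest; 2 of the 2^4 = 16 assignments to the other variables satisfy what remains.
With p1 = false, by the same count on the reduced clause set, 2 assignments work.
(One model: p1=F, p2=F, p3=T, p4=T, p5=F.)
Total: 2 + 2 = 4.

4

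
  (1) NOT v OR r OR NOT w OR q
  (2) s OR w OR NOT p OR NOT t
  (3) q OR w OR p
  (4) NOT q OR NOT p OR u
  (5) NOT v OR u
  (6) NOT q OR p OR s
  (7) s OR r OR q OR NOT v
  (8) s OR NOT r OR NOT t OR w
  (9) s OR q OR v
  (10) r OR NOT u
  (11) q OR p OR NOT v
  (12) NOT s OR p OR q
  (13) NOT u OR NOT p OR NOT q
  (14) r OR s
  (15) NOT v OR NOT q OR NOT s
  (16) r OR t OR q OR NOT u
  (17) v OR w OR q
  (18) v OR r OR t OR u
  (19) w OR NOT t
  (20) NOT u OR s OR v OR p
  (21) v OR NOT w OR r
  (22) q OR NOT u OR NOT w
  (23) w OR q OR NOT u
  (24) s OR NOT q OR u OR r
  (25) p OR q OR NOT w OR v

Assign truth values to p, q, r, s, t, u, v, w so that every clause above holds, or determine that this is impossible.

p ↦ false; q ↦ true; r ↦ true; s ↦ true; t ↦ true; u ↦ false; v ↦ false; w ↦ true

Branch on v: set v = false.
Branch on s: set s = true.
Branch on r: set r = true.
Branch on p: set p = false.
(q) alone gives q = true.
Branch on w: set w = true.
All clauses hold; t, u can take either value.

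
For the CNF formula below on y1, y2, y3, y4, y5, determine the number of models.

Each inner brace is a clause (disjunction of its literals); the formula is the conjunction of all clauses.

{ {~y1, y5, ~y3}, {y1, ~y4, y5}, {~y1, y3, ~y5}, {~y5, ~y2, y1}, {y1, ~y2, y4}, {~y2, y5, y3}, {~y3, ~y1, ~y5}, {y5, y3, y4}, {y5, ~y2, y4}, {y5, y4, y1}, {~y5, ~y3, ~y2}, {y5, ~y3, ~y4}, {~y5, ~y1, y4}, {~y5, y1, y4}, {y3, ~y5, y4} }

There are 2^5 = 32 truth assignments over (y1, y2, y3, y4, y5).
Split on y3. With y3 = 1, the clauses containing y3 are satisfied and ~y3 drops from the rest; 1 of the 2^4 = 16 assignments to the other variables satisfy what remains.
With y3 = 0, by the same count on the reduced clause set, 2 assignments work.
(One model: y1=F, y2=F, y3=F, y4=T, y5=T.)
Total: 1 + 2 = 3.

3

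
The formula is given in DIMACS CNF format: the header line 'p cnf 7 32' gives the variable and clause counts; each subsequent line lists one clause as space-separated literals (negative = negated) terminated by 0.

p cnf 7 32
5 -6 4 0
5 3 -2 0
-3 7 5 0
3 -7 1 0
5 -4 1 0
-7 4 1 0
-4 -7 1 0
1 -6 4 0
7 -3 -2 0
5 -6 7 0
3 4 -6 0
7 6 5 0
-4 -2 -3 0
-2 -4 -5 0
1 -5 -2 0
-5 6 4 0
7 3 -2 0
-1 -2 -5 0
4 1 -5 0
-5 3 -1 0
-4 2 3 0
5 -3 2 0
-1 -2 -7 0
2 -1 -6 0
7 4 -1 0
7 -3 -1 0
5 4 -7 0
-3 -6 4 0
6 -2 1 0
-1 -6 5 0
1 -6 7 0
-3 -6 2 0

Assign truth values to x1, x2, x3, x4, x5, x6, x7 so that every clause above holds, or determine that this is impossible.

Try x5 = True.
Try x2 = False.
Try x6 = False.
From the singleton clause (x4), x4 = True.
From the singleton clause (x3), x3 = True.
Try x7 = False.
From the singleton clause (¬x1), x1 = False.
Every clause now holds.

x1=False, x2=False, x3=True, x4=True, x5=True, x6=False, x7=False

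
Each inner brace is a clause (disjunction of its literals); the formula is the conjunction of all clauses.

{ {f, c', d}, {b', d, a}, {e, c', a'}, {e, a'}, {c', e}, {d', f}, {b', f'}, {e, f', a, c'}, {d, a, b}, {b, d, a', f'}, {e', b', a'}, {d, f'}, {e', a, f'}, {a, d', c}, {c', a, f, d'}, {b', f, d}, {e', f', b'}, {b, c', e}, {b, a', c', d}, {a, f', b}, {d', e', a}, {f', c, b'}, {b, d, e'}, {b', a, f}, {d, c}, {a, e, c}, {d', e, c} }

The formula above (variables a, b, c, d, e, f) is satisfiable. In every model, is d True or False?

Suppose d = 0.
Unit clause (f') forces f = 0.
Unit clause (c') forces c = 0.
Now (c) is unsatisfied and unit — conflict.
So every satisfying assignment has d = True.

True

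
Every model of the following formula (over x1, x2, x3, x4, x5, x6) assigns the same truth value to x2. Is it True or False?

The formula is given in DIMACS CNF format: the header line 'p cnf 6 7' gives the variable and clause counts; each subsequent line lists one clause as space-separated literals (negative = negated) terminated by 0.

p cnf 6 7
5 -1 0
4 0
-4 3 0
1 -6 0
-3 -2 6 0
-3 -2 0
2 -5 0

Suppose x2 = True.
From the singleton clause (x4), x4 = True.
From the singleton clause (x3), x3 = True.
But (¬x3) is also a unit clause — contradiction.
So every satisfying assignment has x2 = False.

False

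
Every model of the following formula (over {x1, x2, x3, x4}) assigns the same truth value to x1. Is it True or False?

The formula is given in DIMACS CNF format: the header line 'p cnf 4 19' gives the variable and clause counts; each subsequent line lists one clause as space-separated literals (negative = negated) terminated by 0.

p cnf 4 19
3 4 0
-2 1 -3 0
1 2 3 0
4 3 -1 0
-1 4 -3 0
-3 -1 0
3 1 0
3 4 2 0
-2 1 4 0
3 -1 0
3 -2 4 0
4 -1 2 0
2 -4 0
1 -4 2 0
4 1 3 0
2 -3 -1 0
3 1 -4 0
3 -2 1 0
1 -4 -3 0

False

Suppose x1 = True.
From the singleton clause (¬x3), x3 = False.
But (x3) is also a unit clause — contradiction.
So every satisfying assignment has x1 = False.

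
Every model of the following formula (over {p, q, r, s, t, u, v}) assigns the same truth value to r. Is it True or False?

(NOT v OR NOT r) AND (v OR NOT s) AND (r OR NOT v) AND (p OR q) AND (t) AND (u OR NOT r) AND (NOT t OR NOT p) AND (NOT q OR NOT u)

Suppose r = true.
From the singleton clause (NOT v), v = false.
From the singleton clause (NOT s), s = false.
From the singleton clause (t), t = true.
From the singleton clause (u), u = true.
From the singleton clause (NOT p), p = false.
From the singleton clause (q), q = true.
Now (NOT q) is unsatisfied and unit — conflict.
So every satisfying assignment has r = False.

False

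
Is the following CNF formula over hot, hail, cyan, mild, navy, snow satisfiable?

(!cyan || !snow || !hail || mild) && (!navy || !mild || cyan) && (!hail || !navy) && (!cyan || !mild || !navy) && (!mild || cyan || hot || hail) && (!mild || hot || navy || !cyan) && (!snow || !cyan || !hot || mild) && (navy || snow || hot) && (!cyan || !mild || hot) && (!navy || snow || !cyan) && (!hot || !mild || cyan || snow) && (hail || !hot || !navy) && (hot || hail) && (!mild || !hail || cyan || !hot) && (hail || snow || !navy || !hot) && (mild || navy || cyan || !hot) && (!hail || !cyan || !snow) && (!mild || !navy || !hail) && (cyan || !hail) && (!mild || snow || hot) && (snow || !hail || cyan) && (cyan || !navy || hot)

Try hail = true.
Unit clause (!navy) forces navy = false.
Unit clause (cyan) forces cyan = true.
Unit clause (!snow) forces snow = false.
Unit clause (hot) forces hot = true.
All clauses hold; mild can take either value.
A satisfying assignment: hot ↦ true; hail ↦ true; cyan ↦ true; mild ↦ true; navy ↦ false; snow ↦ false.

Yes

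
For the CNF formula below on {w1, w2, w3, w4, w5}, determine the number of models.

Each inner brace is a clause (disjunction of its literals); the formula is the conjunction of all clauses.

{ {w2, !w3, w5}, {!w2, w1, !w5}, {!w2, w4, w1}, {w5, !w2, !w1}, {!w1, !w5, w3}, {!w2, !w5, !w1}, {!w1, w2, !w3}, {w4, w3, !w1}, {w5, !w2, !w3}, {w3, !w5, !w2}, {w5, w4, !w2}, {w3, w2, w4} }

6

There are 2^5 = 32 truth assignments over (w1, w2, w3, w4, w5).
Split on w5. With w5 = true, the clauses containing w5 are satisfied and !w5 drops from the rest; 3 of the 2^4 = 16 assignments to the other variables satisfy what remains.
With w5 = false, by the same count on the reduced clause set, 3 assignments work.
(One model: w1=F, w2=F, w3=F, w4=T, w5=F.)
Total: 3 + 3 = 6.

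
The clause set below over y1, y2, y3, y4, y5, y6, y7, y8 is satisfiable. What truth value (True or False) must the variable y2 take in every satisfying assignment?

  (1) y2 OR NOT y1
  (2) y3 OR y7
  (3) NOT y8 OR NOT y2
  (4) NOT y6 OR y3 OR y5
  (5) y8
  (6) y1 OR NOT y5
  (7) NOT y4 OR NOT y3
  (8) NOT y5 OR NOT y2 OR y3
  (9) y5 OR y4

Suppose y2 = true.
From the singleton clause (NOT y8), y8 = false.
That conflicts with the unit clause (y8).
So every satisfying assignment has y2 = False.

False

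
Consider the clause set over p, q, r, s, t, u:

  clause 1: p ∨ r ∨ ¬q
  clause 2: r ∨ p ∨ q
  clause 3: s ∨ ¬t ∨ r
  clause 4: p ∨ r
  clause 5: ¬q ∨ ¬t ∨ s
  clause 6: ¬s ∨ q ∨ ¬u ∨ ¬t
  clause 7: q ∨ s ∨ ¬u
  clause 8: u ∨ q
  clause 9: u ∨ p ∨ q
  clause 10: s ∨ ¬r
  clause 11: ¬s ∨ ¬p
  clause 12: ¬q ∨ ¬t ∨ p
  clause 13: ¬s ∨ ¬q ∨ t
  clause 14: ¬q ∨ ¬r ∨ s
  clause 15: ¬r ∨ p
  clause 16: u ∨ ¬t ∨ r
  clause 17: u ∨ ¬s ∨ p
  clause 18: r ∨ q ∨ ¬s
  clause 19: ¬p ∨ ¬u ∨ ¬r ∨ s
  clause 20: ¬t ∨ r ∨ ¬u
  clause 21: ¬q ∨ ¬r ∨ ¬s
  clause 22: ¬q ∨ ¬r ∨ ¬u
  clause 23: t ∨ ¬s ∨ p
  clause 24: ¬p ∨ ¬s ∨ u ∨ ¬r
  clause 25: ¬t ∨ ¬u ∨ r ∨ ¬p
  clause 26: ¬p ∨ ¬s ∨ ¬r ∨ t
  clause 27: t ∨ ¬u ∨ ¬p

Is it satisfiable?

Yes

Try p = True.
From the singleton clause (¬s), s = False.
From the singleton clause (¬r), r = False.
From the singleton clause (¬t), t = False.
From the singleton clause (¬u), u = False.
From the singleton clause (q), q = True.
Every clause now holds.
A satisfying assignment: p ↦ True, q ↦ True, r ↦ False, s ↦ False, t ↦ False, u ↦ False.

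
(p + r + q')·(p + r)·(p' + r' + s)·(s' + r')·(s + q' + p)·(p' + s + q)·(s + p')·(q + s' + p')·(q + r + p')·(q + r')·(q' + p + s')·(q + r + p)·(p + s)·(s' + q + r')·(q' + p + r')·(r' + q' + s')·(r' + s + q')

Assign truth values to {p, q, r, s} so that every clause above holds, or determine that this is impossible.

Try p = 1.
(s) alone gives s = 1.
(r') alone gives r = 0.
(q) alone gives q = 1.
All clauses are satisfied.

p ↦ 1,  q ↦ 1,  r ↦ 0,  s ↦ 1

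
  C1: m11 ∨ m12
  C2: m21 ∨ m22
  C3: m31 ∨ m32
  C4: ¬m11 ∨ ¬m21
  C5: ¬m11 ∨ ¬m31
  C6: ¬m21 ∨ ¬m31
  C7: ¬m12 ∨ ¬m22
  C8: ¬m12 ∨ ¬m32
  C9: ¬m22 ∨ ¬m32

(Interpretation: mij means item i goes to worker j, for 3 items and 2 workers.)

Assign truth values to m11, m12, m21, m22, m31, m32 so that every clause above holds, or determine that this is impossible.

Try m11 = True.
From the singleton clause (¬m21), m21 = False.
From the singleton clause (m22), m22 = True.
From the singleton clause (¬m31), m31 = False.
From the singleton clause (m32), m32 = True.
That conflicts with the unit clause (¬m32).
Backtrack on m11: now try m11 = False.
From the singleton clause (m12), m12 = True.
From the singleton clause (¬m22), m22 = False.
From the singleton clause (m21), m21 = True.
From the singleton clause (¬m31), m31 = False.
From the singleton clause (m32), m32 = True.
That conflicts with the unit clause (¬m32).
Both values of m11 lead to a conflict.

UNSATISFIABLE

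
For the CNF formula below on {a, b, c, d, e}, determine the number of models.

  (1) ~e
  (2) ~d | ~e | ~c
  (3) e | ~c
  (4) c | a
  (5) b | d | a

There are 2^5 = 32 truth assignments over (a, b, c, d, e).
Split on e. With e = 1, the clauses containing e are satisfied and ~e drops from the rest; 0 of the 2^4 = 16 assignments to the other variables satisfy what remains.
With e = 0, by the same count on the reduced clause set, 4 assignments work.
(One model: a=T, b=F, c=F, d=F, e=F.)
Total: 0 + 4 = 4.

4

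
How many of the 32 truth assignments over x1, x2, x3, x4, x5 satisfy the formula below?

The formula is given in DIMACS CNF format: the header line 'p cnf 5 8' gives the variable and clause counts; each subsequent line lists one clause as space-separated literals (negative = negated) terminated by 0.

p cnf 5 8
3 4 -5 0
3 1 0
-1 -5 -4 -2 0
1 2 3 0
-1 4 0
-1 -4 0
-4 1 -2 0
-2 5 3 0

There are 2^5 = 32 truth assignments over (x1, x2, x3, x4, x5).
Split on x3. With x3 = True, the clauses containing x3 are satisfied and ¬x3 drops from the rest; 6 of the 2^4 = 16 assignments to the other variables satisfy what remains.
With x3 = False, by the same count on the reduced clause set, 0 assignments work.
(One model: x1=F, x2=F, x3=T, x4=F, x5=F.)
Total: 6 + 0 = 6.

6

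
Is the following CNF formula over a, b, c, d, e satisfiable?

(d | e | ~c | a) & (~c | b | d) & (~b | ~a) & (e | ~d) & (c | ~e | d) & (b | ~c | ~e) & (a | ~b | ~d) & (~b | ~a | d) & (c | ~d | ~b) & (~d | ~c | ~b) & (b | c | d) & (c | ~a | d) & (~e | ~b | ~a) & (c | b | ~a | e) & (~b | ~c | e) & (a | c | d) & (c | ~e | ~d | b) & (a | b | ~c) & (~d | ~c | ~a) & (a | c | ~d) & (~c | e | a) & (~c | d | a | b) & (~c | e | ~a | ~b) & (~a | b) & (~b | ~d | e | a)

Suppose b = 1.
(~a) alone gives a = 0.
(~d) alone gives d = 0.
(c) alone gives c = 1.
(e) alone gives e = 1.
Every clause now holds.
A satisfying assignment: a=0,  b=1,  c=1,  d=0,  e=1.

Satisfiable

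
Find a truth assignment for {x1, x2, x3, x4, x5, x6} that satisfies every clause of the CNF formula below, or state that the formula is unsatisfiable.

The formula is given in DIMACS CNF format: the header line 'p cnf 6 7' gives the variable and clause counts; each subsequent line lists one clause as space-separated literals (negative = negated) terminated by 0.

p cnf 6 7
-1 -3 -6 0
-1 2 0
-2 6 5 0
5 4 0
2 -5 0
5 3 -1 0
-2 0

Unit clause (¬x2) forces x2 = False.
Unit clause (¬x1) forces x1 = False.
Unit clause (¬x5) forces x5 = False.
Unit clause (x4) forces x4 = True.
No clause remains; x3, x6 are free.

x1: False,  x2: False,  x3: False,  x4: True,  x5: False,  x6: False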